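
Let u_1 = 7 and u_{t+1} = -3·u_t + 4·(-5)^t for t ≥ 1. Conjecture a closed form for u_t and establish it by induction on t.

u_t = (-3)^t - 2(-5)^t

Computing the first terms: u_1 = 7, u_2 = -41, u_3 = 223. This suggests u_t = (-3)^t - 2(-5)^t.
Base step (t = 1): the formula gives 7 = 7 = u_1.
For the inductive step, assume it holds for an arbitrary j ≥ 1, so u_j = (-3)^j - 2(-5)^j.
Then u_{j+1} = -3·u_j + 4·(-5)^j = -3·((-3)^j - 2(-5)^j) + 4·(-5)^j = (-3)^(j + 1) - 2(-5)^(j + 1),
which is the claimed formula at t = j+1.
By induction, the statement is established for all t ≥ 1.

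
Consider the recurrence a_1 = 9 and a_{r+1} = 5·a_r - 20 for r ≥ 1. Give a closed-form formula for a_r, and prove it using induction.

a_r = 4·5^(r - 1) + 5

Computing the first terms: a_1 = 9, a_2 = 25, a_3 = 105. This suggests a_r = 4·5^(r - 1) + 5.
Base step (r = 1): the formula gives 9 = 9 = a_1.
Suppose the result is true for r = i, so a_i = 4·5^(i - 1) + 5.
Then a_{i+1} = 5·a_i - 20 = 5·(4·5^(i - 1) + 5) - 20 = 4·5^i + 5 = 4·5^((i+1) - 1) + 5,
which is the claimed formula at r = i+1.
By induction, the statement is established for all r ≥ 1.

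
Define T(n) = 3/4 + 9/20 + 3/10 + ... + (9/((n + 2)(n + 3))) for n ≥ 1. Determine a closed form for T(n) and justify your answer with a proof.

We claim T(n) = 3n/(n + 3) for all n ≥ 1.
Base step (n = 1): T(1) = 3/4, and the closed form gives 3/4. They agree.
Inductive step: assume the claim holds for n = p, so T(p) = 3p/(p + 3).
Then T(p+1) = T(p) + (9/((p + 3)(p + 4))) = (3p/(p + 3)) + (9/((p + 3)(p + 4))).
Simplifying, T(p+1) = 3(p + 1)/(p + 4) = 3(p+1)/((p+1) + 3),
which is the closed form with n = p+1.
By the principle of mathematical induction, the result holds for all n ≥ 1.

T(n) = 3n/(n + 3)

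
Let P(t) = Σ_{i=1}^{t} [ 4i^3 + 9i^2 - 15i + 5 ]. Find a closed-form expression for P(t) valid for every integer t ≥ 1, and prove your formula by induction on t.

P(t) = t(t^3 + 5t^2 - 2t - 1)

We claim P(t) = t(t^3 + 5t^2 - 2t - 1) for all t ≥ 1.
For the base case t = 1: P(1) = 3, and the closed form gives 3. They agree.
Inductive step: suppose the statement holds for some i ≥ 1, so P(i) = i(i^3 + 5i^2 - 2i - 1).
Then P(i+1) = P(i) + (4i^3 + 21i^2 + 15i + 3) = (i(i^3 + 5i^2 - 2i - 1)) + (4i^3 + 21i^2 + 15i + 3).
Simplifying, P(i+1) = (i + 1)(i^3 + 8i^2 + 11i + 3) = (i+1)((i+1)^3 + 5(i+1)^2 - 2(i+1) - 1),
which is the closed form with t = i+1.
This completes the induction.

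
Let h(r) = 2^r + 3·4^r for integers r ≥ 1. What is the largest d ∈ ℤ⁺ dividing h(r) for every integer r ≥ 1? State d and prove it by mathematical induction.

d = 2

Computing the first values: h(1) = 14 and h(2) = 52; gcd(14, 52) = 2, so d ≤ 2.
We prove 2 | 2^r + 3·4^r for all r ≥ 1 by induction on r.
For the base case r = 1: h(1) = 14 = 2·(7), so 2 | h(1).
Inductive step: assume the claim holds for r = m, i.e. 2 | h(m). Then
h(m+1) − 4·h(m) = (2^(m+1) + 3·4^(m+1)) − 4·(2^m + 3·4^m) = (1)·2^m·(2 − 4) = (-2)·2^m. Since 2 | h(m) by the inductive hypothesis, 2 | 4·h(m); and 2 | -2 since -2 = 2·-1. Therefore 2 | h(m+1).
By the principle of mathematical induction, the result holds for all r ≥ 1.
Therefore the largest such d is 2.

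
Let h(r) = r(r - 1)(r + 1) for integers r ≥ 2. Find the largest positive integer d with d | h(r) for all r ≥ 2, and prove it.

Computing the first values: h(2) = 6 and h(3) = 24; gcd(6, 24) = 6, so d ≤ 6.
We prove 6 | r(r - 1)(r + 1) for all r ≥ 2 by induction on r.
Base case (r = 2): h(2) = 6 = 6·(1), so 6 | h(2).
Suppose the result is true for r = m, i.e. 6 | h(m). Then
h(m+1) − h(m) = m·(m+1)·(m+2) − (m-1)·m·(m+1) = m·(m+1)·[(m+2) − (m-1)] = 3·m·(m+1). The product of 2 consecutive integers is divisible by (2)! = 2, so h(m+1) − h(m) is divisible by 3·2 = 6. By the inductive hypothesis 6 | h(m), hence 6 | h(m+1).
This completes the induction.
Therefore the largest such d is 6.

d = 6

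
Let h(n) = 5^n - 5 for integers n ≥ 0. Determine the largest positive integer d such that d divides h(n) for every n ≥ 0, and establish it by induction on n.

d = 4

Computing the first values: h(0) = -4 and h(1) = 0; gcd(-4, 0) = 4, so d ≤ 4.
We prove 4 | 5^n - 5 for all n ≥ 0 by induction on n.
Base case (n = 0): h(0) = -4 = 4·(-1), so 4 | h(0).
Inductive step: assume the claim holds for n = m, i.e. 4 | h(m). Then
h(m+1) = 5^(m+1) - 5 = 5·(5^m - 5) + 20 = 5·h(m) + 20. The first term is divisible by 4 by the inductive hypothesis, and 20 is divisible by 4. Hence 4 | h(m+1).
This completes the induction.
Therefore the largest such d is 4.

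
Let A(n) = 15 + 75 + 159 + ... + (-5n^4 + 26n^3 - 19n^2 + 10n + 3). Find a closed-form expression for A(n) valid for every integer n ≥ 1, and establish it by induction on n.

A(n) = -n(n^4 - 4n^3 - 5n^2 - 2n - 5)

We claim A(n) = -n(n^4 - 4n^3 - 5n^2 - 2n - 5) for all n ≥ 1.
Base step (n = 1): A(1) = 15, and the closed form gives 15. They agree.
Inductive step: assume the claim holds for n = i, so A(i) = i(-i^4 + 4i^3 + 5i^2 + 2i + 5).
Then A(i+1) = A(i) + (-5i^4 + 6i^3 + 29i^2 + 30i + 15) = (i(-i^4 + 4i^3 + 5i^2 + 2i + 5)) + (-5i^4 + 6i^3 + 29i^2 + 30i + 15).
Simplifying, A(i+1) = -(i + 1)(i^4 - 11i^2 - 20i - 15) = -(i+1)((i+1)^4 - 4(i+1)^3 - 5(i+1)^2 - 2(i+1) - 5),
which is the closed form with n = i+1.
By induction, the statement is established for all n ≥ 1.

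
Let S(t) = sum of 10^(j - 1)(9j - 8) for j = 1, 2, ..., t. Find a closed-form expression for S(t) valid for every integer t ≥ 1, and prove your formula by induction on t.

We claim S(t) = 10^t(t - 1) + 1 for all t ≥ 1.
For the base case t = 1: S(1) = 1, and the closed form gives 1. They agree.
Inductive step: suppose the statement holds for some j ≥ 1, so S(j) = 10^j(j - 1) + 1.
Then S(j+1) = S(j) + (10^j(9j + 1)) = (10^j(j - 1) + 1) + (10^j(9j + 1)).
Simplifying, S(j+1) = 10^(j + 1)j + 1 = 10^(j+1)((j+1) - 1) + 1,
which is the closed form with t = j+1.
This completes the induction.

S(t) = 10^t(t - 1) + 1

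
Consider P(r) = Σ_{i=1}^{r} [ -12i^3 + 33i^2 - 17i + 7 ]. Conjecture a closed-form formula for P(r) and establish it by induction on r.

P(r) = -r(3r^3 - 5r^2 - 5r - 4)

We claim P(r) = -r(3r^3 - 5r^2 - 5r - 4) for all r ≥ 1.
Base step (r = 1): P(1) = 11, and the closed form gives 11. They agree.
Inductive step: assume the claim holds for r = i, so P(i) = i(-3i^3 + 5i^2 + 5i + 4).
Then P(i+1) = P(i) + (-12i^3 - 3i^2 + 13i + 11) = (i(-3i^3 + 5i^2 + 5i + 4)) + (-12i^3 - 3i^2 + 13i + 11).
Simplifying, P(i+1) = -(i + 1)(3i^3 + 4i^2 - 6i - 11) = -(i+1)(3(i+1)^3 - 5(i+1)^2 - 5(i+1) - 4),
which is the closed form with r = i+1.
This completes the induction.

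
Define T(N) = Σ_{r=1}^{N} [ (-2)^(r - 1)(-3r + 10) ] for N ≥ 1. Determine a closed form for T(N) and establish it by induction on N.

We claim T(N) = (-2)^N(N - 3) + 3 for all N ≥ 1.
When N = 1: T(1) = 7, and the closed form gives 7. They agree.
Inductive step: assume the claim holds for N = r, so T(r) = (-2)^r(r - 3) + 3.
Then T(r+1) = T(r) + ((-2)^r(-3r + 7)) = ((-2)^r(r - 3) + 3) + ((-2)^r(-3r + 7)).
Simplifying, T(r+1) = (-2)^(r + 1)r + (-2)^(r + 2) + 3 = (-2)^(r+1)((r+1) - 3) + 3,
which is the closed form with N = r+1.
By the principle of mathematical induction, the result holds for all N ≥ 1.

T(N) = (-2)^N(N - 3) + 3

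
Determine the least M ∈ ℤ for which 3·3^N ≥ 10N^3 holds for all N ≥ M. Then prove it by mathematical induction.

M = 6

At N = 5: 729 < 1250, so the inequality fails and M ≥ 6. We prove 3·3^N ≥ 10N^3 for all N ≥ 6.
Base step (N = 6): 3·3^N = 2187 and 10N^3 = 2160, so 2187 ≥ 2160.
Inductive step: assume the claim holds for N = j, so 3·3^j ≥ 10j^3.
Then 3·3^(j + 1) = 3·(3·3^j) ≥ 3·(10j^3).
Also, for j ≥ 6 we have 3·(10j^3) ≥ 10(j+1)^3, since 3 ≥ (1 + 1/j)^3 for all j ≥ 6.
Combining, 3·3^(j + 1) ≥ 10(j+1)^3.
Hence, by induction on N, the claim holds for every N ≥ 6.
Hence the smallest such M is 6.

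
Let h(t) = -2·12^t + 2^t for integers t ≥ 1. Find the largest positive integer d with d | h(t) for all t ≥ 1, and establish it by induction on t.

d = 2

Computing the first values: h(1) = -22 and h(2) = -284; gcd(-22, -284) = 2, so d ≤ 2.
We prove 2 | -2·12^t + 2^t for all t ≥ 1 by induction on t.
When t = 1: h(1) = -22 = 2·(-11), so 2 | h(1).
For the inductive step, assume it holds for an arbitrary m ≥ 1, i.e. 2 | h(m). Then
h(m+1) − 12·h(m) = (-2·12^(m+1) + 2^(m+1)) − 12·(-2·12^m + 2^m) = (1)·2^m·(2 − 12) = (-10)·2^m. Since 2 | h(m) by the inductive hypothesis, 2 | 12·h(m); and 2 | -10 since -10 = 2·-5. Therefore 2 | h(m+1).
Hence, by induction on t, the claim holds for every t ≥ 1.
Therefore the largest such d is 2.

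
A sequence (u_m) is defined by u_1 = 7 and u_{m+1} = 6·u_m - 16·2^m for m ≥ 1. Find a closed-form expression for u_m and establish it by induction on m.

Computing the first terms: u_1 = 7, u_2 = 10, u_3 = -4. This suggests u_m = 2^(m + 2) - 6^(m - 1).
Base case (m = 1): the formula gives 7 = 7 = u_1.
Inductive step: assume the claim holds for m = j, so u_j = 2^(j + 2) - 6^(j - 1).
Then u_{j+1} = 6·u_j - 16·2^j = 6·(2^(j + 2) - 6^(j - 1)) - 16·2^j = 2^(j + 3) - 6^j = 2^((j+1) + 2) - 6^((j+1) - 1),
which is the claimed formula at m = j+1.
This completes the induction.

u_m = 2^(m + 2) - 6^(m - 1)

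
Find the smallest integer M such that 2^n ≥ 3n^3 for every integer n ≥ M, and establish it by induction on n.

M = 13

At n = 12: 4096 < 5184, so the inequality fails and M ≥ 13. We prove 2^n ≥ 3n^3 for all n ≥ 13.
When n = 13: 2^n = 8192 and 3n^3 = 6591, so 8192 ≥ 6591.
Inductive step: assume the claim holds for n = r, so 2^r ≥ 3r^3.
Then 2^(r + 1) = 2·(2^r) ≥ 2·(3r^3).
Also, for r ≥ 13 we have 2·(3r^3) ≥ 3(r+1)^3, since 2 ≥ (1 + 1/r)^3 for all r ≥ 13.
Combining, 2^(r + 1) ≥ 3(r+1)^3.
This completes the induction.
Hence the smallest such M is 13.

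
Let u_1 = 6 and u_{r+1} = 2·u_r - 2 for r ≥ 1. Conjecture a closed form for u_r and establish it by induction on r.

Computing the first terms: u_1 = 6, u_2 = 10, u_3 = 18. This suggests u_r = 2^(r + 1) + 2.
For the base case r = 1: the formula gives 6 = 6 = u_1.
For the inductive step, assume it holds for an arbitrary j ≥ 1, so u_j = 2^(j + 1) + 2.
Then u_{j+1} = 2·u_j - 2 = 2·(2^(j + 1) + 2) - 2 = 2^(j + 2) + 2 = 2^((j+1) + 1) + 2,
which is the claimed formula at r = j+1.
Hence, by induction on r, the claim holds for every r ≥ 1.

u_r = 2^(r + 1) + 2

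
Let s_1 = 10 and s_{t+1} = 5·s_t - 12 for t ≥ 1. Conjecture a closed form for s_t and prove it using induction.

Computing the first terms: s_1 = 10, s_2 = 38, s_3 = 178. This suggests s_t = 7·5^(t - 1) + 3.
For the base case t = 1: the formula gives 10 = 10 = s_1.
Inductive step: suppose the statement holds for some r ≥ 1, so s_r = 7·5^(r - 1) + 3.
Then s_{r+1} = 5·s_r - 12 = 5·(7·5^(r - 1) + 3) - 12 = 7·5^r + 3 = 7·5^((r+1) - 1) + 3,
which is the claimed formula at t = r+1.
By induction, the statement is established for all t ≥ 1.

s_t = 7·5^(t - 1) + 3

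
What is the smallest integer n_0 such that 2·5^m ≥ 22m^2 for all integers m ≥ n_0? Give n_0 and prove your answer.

n_0 = 3

At m = 2: 50 < 88, so the inequality fails and n_0 ≥ 3. We prove 2·5^m ≥ 22m^2 for all m ≥ 3.
Base case (m = 3): 2·5^m = 250 and 22m^2 = 198, so 250 ≥ 198.
Suppose the result is true for m = r, so 2·5^r ≥ 22r^2.
Then 2·5^(r + 1) = 5·(2·5^r) ≥ 5·(22r^2).
Also, for r ≥ 3 we have 5·(22r^2) ≥ 22(r+1)^2, since 5 ≥ (1 + 1/r)^2 for all r ≥ 3.
Combining, 2·5^(r + 1) ≥ 22(r+1)^2.
By induction, the statement is established for all m ≥ 3.
Hence the smallest such n_0 is 3.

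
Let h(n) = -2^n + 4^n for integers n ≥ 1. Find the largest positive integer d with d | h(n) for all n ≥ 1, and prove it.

Computing the first values: h(1) = 2 and h(2) = 12; gcd(2, 12) = 2, so d ≤ 2.
We prove 2 | -2^n + 4^n for all n ≥ 1 by induction on n.
Base case (n = 1): h(1) = 2 = 2·(1), so 2 | h(1).
For the inductive step, assume it holds for an arbitrary p ≥ 1, i.e. 2 | h(p). Then
4^{p+1} − 2^{p+1} = 4·4^p − 2·2^p = 4·(4^p − 2^p) + (2)·2^p. The first term is divisible by 2 by the inductive hypothesis, and the second term (2)·2^p is divisible by 2 since 2 | 2. Hence 2 | h(p+1).
This completes the induction.
Therefore the largest such d is 2.

d = 2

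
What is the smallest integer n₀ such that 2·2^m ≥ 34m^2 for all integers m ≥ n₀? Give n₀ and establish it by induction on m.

n₀ = 12

At m = 11: 4096 < 4114, so the inequality fails and n₀ ≥ 12. We prove 2·2^m ≥ 34m^2 for all m ≥ 12.
Base step (m = 12): 2·2^m = 8192 and 34m^2 = 4896, so 8192 ≥ 4896.
Inductive step: assume the claim holds for m = j, so 2·2^j ≥ 34j^2.
Then 2·2^(j + 1) = 2·(2·2^j) ≥ 2·(34j^2).
Also, for j ≥ 12 we have 2·(34j^2) ≥ 34(j+1)^2, since 2 ≥ (1 + 1/j)^2 for all j ≥ 12.
Combining, 2·2^(j + 1) ≥ 34(j+1)^2.
This completes the induction.
Hence the smallest such n₀ is 12.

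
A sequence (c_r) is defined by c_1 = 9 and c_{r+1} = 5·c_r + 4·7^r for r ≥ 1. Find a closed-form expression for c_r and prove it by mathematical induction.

Computing the first terms: c_1 = 9, c_2 = 73, c_3 = 561. This suggests c_r = -5^r + 2·7^r.
For the base case r = 1: the formula gives 9 = 9 = c_1.
Inductive step: suppose the statement holds for some j ≥ 1, so c_j = -5^j + 2·7^j.
Then c_{j+1} = 5·c_j + 4·7^j = 5·(-5^j + 2·7^j) + 4·7^j = -5^(j + 1) + 2·7^(j + 1),
which is the claimed formula at r = j+1.
This completes the induction.

c_r = -5^r + 2·7^r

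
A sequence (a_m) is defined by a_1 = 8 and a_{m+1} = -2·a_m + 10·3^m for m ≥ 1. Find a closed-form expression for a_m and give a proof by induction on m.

Computing the first terms: a_1 = 8, a_2 = 14, a_3 = 62. This suggests a_m = -(-2)^m + 2·3^m.
When m = 1: the formula gives 8 = 8 = a_1.
Suppose the result is true for m = i, so a_i = -(-2)^i + 2·3^i.
Then a_{i+1} = -2·a_i + 10·3^i = -2·(-(-2)^i + 2·3^i) + 10·3^i = -(-2)^(i + 1) + 2·3^(i + 1),
which is the claimed formula at m = i+1.
By induction, the statement is established for all m ≥ 1.

a_m = -(-2)^m + 2·3^m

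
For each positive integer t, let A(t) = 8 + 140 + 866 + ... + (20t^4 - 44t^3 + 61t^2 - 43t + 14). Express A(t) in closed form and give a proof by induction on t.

A(t) = t(4t^4 - t^3 + 5t^2 - 2t + 2)

We claim A(t) = t(4t^4 - t^3 + 5t^2 - 2t + 2) for all t ≥ 1.
Base step (t = 1): A(1) = 8, and the closed form gives 8. They agree.
For the inductive step, assume it holds for an arbitrary j ≥ 1, so A(j) = j(4j^4 - j^3 + 5j^2 - 2j + 2).
Then A(j+1) = A(j) + (20j^4 + 36j^3 + 49j^2 + 27j + 8) = (j(4j^4 - j^3 + 5j^2 - 2j + 2)) + (20j^4 + 36j^3 + 49j^2 + 27j + 8).
Simplifying, A(j+1) = (j + 1)(4j^4 + 15j^3 + 26j^2 + 21j + 8) = (j+1)(4(j+1)^4 - (j+1)^3 + 5(j+1)^2 - 2(j+1) + 2),
which is the closed form with t = j+1.
By induction, the statement is established for all t ≥ 1.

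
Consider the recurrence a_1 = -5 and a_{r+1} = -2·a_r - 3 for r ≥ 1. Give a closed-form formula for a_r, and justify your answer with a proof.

Computing the first terms: a_1 = -5, a_2 = 7, a_3 = -17. This suggests a_r = -(-2)^(r + 1) - 1.
Base case (r = 1): the formula gives -5 = -5 = a_1.
For the inductive step, assume it holds for an arbitrary j ≥ 1, so a_j = -(-2)^(j + 1) - 1.
Then a_{j+1} = -2·a_j - 3 = -2·(-(-2)^(j + 1) - 1) - 3 = -(-2)^(j + 2) - 1 = -(-2)^((j+1) + 1) - 1,
which is the claimed formula at r = j+1.
Hence, by induction on r, the claim holds for every r ≥ 1.

a_r = -(-2)^(r + 1) - 1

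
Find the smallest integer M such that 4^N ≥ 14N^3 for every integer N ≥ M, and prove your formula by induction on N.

M = 6

At N = 5: 1024 < 1750, so the inequality fails and M ≥ 6. We prove 4^N ≥ 14N^3 for all N ≥ 6.
Base case (N = 6): 4^N = 4096 and 14N^3 = 3024, so 4096 ≥ 3024.
Inductive step: assume the claim holds for N = r, so 4^r ≥ 14r^3.
Then 4^(r + 1) = 4·(4^r) ≥ 4·(14r^3).
Also, for r ≥ 6 we have 4·(14r^3) ≥ 14(r+1)^3, since 4 ≥ (1 + 1/r)^3 for all r ≥ 6.
Combining, 4^(r + 1) ≥ 14(r+1)^3.
Hence, by induction on N, the claim holds for every N ≥ 6.
Hence the smallest such M is 6.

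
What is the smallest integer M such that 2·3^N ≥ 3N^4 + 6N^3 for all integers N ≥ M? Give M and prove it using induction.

At N = 8: 13122 < 15360, so the inequality fails and M ≥ 9. We prove 2·3^N ≥ 3N^4 + 6N^3 for all N ≥ 9.
When N = 9: 2·3^N = 39366 and 3N^4 + 6N^3 = 24057, so 39366 ≥ 24057.
Inductive step: suppose the statement holds for some i ≥ 9, so 2·3^i ≥ 3i^4 + 6i^3.
Then 2·3^(i + 1) = 3·(2·3^i) ≥ 3·(3i^4 + 6i^3).
Also, for i ≥ 9 we have 3·(3i^4 + 6i^3) ≥ 3(i+1)^4 + 6(i+1)^3, since 3·(3i^4 + 6i^3) − (3(i+1)^4 + 6(i+1)^3) = 6i^4 - 36i^2 - 30i - 9, which is nonnegative for all i ≥ 9.
Combining, 2·3^(i + 1) ≥ 3(i+1)^4 + 6(i+1)^3.
By induction, the statement is established for all N ≥ 9.
Hence the smallest such M is 9.

M = 9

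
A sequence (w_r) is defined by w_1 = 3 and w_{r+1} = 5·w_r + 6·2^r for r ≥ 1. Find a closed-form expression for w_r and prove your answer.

w_r = -2^(r + 1) + 7·5^(r - 1)

Computing the first terms: w_1 = 3, w_2 = 27, w_3 = 159. This suggests w_r = -2^(r + 1) + 7·5^(r - 1).
Base case (r = 1): the formula gives 3 = 3 = w_1.
Inductive step: assume the claim holds for r = p, so w_p = -2^(p + 1) + 7·5^(p - 1).
Then w_{p+1} = 5·w_p + 6·2^p = 5·(-2^(p + 1) + 7·5^(p - 1)) + 6·2^p = -2^(p + 2) + 7·5^p = -2^((p+1) + 1) + 7·5^((p+1) - 1),
which is the claimed formula at r = p+1.
By induction, the statement is established for all r ≥ 1.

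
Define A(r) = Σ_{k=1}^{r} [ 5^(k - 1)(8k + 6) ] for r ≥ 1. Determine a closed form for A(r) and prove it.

A(r) = 5^r(2r + 1) - 1

We claim A(r) = 5^r(2r + 1) - 1 for all r ≥ 1.
Base step (r = 1): A(1) = 14, and the closed form gives 14. They agree.
Inductive step: suppose the statement holds for some k ≥ 1, so A(k) = 5^k(2k + 1) - 1.
Then A(k+1) = A(k) + (5^k(8k + 14)) = (5^k(2k + 1) - 1) + (5^k(8k + 14)).
Simplifying, A(k+1) = 10·5^k·k + 15·5^k - 1 = 5^(k+1)(2(k+1) + 1) - 1,
which is the closed form with r = k+1.
Hence, by induction on r, the claim holds for every r ≥ 1.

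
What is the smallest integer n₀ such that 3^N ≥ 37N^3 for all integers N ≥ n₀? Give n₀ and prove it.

n₀ = 10

At N = 9: 19683 < 26973, so the inequality fails and n₀ ≥ 10. We prove 3^N ≥ 37N^3 for all N ≥ 10.
For the base case N = 10: 3^N = 59049 and 37N^3 = 37000, so 59049 ≥ 37000.
Inductive step: suppose the statement holds for some k ≥ 10, so 3^k ≥ 37k^3.
Then 3^(k + 1) = 3·(3^k) ≥ 3·(37k^3).
Also, for k ≥ 10 we have 3·(37k^3) ≥ 37(k+1)^3, since 3 ≥ (1 + 1/k)^3 for all k ≥ 10.
Combining, 3^(k + 1) ≥ 37(k+1)^3.
By induction, the statement is established for all N ≥ 10.
Hence the smallest such n₀ is 10.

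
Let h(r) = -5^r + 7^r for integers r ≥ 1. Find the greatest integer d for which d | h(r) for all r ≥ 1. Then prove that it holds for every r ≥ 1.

Computing the first values: h(1) = 2 and h(2) = 24; gcd(2, 24) = 2, so d ≤ 2.
We prove 2 | -5^r + 7^r for all r ≥ 1 by induction on r.
Base case (r = 1): h(1) = 2 = 2·(1), so 2 | h(1).
Inductive step: assume the claim holds for r = j, i.e. 2 | h(j). Then
7^{j+1} − 5^{j+1} = 7·7^j − 5·5^j = 7·(7^j − 5^j) + (2)·5^j. The first term is divisible by 2 by the inductive hypothesis, and the second term (2)·5^j is divisible by 2 since 2 | 2. Hence 2 | h(j+1).
Hence, by induction on r, the claim holds for every r ≥ 1.
Therefore the largest such d is 2.

d = 2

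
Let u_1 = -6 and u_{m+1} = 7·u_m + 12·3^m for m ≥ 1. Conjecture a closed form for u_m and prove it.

Computing the first terms: u_1 = -6, u_2 = -6, u_3 = 66. This suggests u_m = -3^(m + 1) + 3·7^(m - 1).
When m = 1: the formula gives -6 = -6 = u_1.
Suppose the result is true for m = j, so u_j = -3^(j + 1) + 3·7^(j - 1).
Then u_{j+1} = 7·u_j + 12·3^j = 7·(-3^(j + 1) + 3·7^(j - 1)) + 12·3^j = -3^(j + 2) + 3·7^j = -3^((j+1) + 1) + 3·7^((j+1) - 1),
which is the claimed formula at m = j+1.
By the principle of mathematical induction, the result holds for all m ≥ 1.

u_m = -3^(m + 1) + 3·7^(m - 1)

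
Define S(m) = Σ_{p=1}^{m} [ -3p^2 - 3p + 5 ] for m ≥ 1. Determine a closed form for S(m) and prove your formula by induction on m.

S(m) = -m(m^2 + 3m - 3)

We claim S(m) = -m(m^2 + 3m - 3) for all m ≥ 1.
When m = 1: S(1) = -1, and the closed form gives -1. They agree.
For the inductive step, assume it holds for an arbitrary p ≥ 1, so S(p) = p(-p^2 - 3p + 3).
Then S(p+1) = S(p) + (-3p - 3(p + 1)^2 + 2) = (p(-p^2 - 3p + 3)) + (-3p - 3(p + 1)^2 + 2).
Simplifying, S(p+1) = -(p + 1)(p^2 + 5p + 1) = -(p+1)((p+1)^2 + 3(p+1) - 3),
which is the closed form with m = p+1.
By the principle of mathematical induction, the result holds for all m ≥ 1.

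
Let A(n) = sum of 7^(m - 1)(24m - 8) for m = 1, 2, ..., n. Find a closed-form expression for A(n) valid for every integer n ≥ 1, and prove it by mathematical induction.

A(n) = 2·7^n(2n - 1) + 2

We claim A(n) = 2·7^n(2n - 1) + 2 for all n ≥ 1.
Base case (n = 1): A(1) = 16, and the closed form gives 16. They agree.
Suppose the result is true for n = m, so A(m) = 2·7^m(2m - 1) + 2.
Then A(m+1) = A(m) + (7^m(24m + 16)) = (2·7^m(2m - 1) + 2) + (7^m(24m + 16)).
Simplifying, A(m+1) = 28·7^m·m + 14·7^m + 2 = 2·7^(m+1)(2(m+1) - 1) + 2,
which is the closed form with n = m+1.
By induction, the statement is established for all n ≥ 1.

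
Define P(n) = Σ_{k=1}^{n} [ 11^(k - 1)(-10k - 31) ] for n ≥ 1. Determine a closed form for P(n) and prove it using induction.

P(n) = -11^n(n + 3) + 3

We claim P(n) = -11^n(n + 3) + 3 for all n ≥ 1.
Base step (n = 1): P(1) = -41, and the closed form gives -41. They agree.
Inductive step: assume the claim holds for n = k, so P(k) = -11^k(k + 3) + 3.
Then P(k+1) = P(k) + (11^k(-10k - 41)) = (-11^k(k + 3) + 3) + (11^k(-10k - 41)).
Simplifying, P(k+1) = -11·11^k·k - 44·11^k + 3 = -11^(k+1)((k+1) + 3) + 3,
which is the closed form with n = k+1.
By the principle of mathematical induction, the result holds for all n ≥ 1.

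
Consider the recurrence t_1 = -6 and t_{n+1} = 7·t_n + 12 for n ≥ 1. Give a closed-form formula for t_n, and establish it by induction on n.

t_n = -4·7^(n - 1) - 2

Computing the first terms: t_1 = -6, t_2 = -30, t_3 = -198. This suggests t_n = -4·7^(n - 1) - 2.
Base step (n = 1): the formula gives -6 = -6 = t_1.
Suppose the result is true for n = j, so t_j = -4·7^(j - 1) - 2.
Then t_{j+1} = 7·t_j + 12 = 7·(-4·7^(j - 1) - 2) + 12 = -4·7^j - 2 = -4·7^((j+1) - 1) - 2,
which is the claimed formula at n = j+1.
By induction, the statement is established for all n ≥ 1.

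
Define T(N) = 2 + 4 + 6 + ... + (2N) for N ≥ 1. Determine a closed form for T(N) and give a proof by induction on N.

We claim T(N) = N(N + 1) for all N ≥ 1.
Base step (N = 1): T(1) = 2, and the closed form gives 2. They agree.
For the inductive step, assume it holds for an arbitrary p ≥ 1, so T(p) = p(p + 1).
Then T(p+1) = T(p) + (2p + 2) = (p(p + 1)) + (2p + 2).
Simplifying, T(p+1) = (p + 1)(p + 2) = (p+1)((p+1) + 1),
which is the closed form with N = p+1.
Hence, by induction on N, the claim holds for every N ≥ 1.

T(N) = N(N + 1)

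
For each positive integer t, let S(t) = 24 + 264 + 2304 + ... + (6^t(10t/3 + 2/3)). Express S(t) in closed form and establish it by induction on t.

We claim S(t) = 4·6^t·t for all t ≥ 1.
Base case (t = 1): S(1) = 24, and the closed form gives 24. They agree.
Suppose the result is true for t = j, so S(j) = 4·6^j·j.
Then S(j+1) = S(j) + (6^j(20j + 24)) = (4·6^j·j) + (6^j(20j + 24)).
Simplifying, S(j+1) = 24·6^j(j + 1) = 4·6^(j+1)·(j+1),
which is the closed form with t = j+1.
By induction, the statement is established for all t ≥ 1.

S(t) = 4·6^t·t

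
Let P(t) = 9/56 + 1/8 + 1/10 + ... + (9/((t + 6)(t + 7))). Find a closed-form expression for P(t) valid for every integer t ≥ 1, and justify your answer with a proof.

P(t) = 9t/(7(t + 7))

We claim P(t) = 9t/(7(t + 7)) for all t ≥ 1.
For the base case t = 1: P(1) = 9/56, and the closed form gives 9/56. They agree.
For the inductive step, assume it holds for an arbitrary j ≥ 1, so P(j) = 9j/(7(j + 7)).
Then P(j+1) = P(j) + (9/((j + 7)(j + 8))) = (9j/(7(j + 7))) + (9/((j + 7)(j + 8))).
Simplifying, P(j+1) = 9(j + 1)/(7(j + 8)) = 9(j+1)/(7((j+1) + 7)),
which is the closed form with t = j+1.
Hence, by induction on t, the claim holds for every t ≥ 1.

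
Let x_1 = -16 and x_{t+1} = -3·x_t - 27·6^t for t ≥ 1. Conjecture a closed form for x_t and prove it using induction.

x_t = 2(-3)^(t - 1) - 3·6^t

Computing the first terms: x_1 = -16, x_2 = -114, x_3 = -630. This suggests x_t = 2(-3)^(t - 1) - 3·6^t.
When t = 1: the formula gives -16 = -16 = x_1.
Suppose the result is true for t = r, so x_r = 2(-3)^(r - 1) - 3·6^r.
Then x_{r+1} = -3·x_r - 27·6^r = -3·(2(-3)^(r - 1) - 3·6^r) - 27·6^r = 2(-3)^r - 3·6^(r + 1) = 2(-3)^((r+1) - 1) - 3·6^(r+1),
which is the claimed formula at t = r+1.
By induction, the statement is established for all t ≥ 1.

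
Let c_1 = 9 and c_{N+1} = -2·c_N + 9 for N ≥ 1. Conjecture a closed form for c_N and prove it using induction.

c_N = -3(-2)^N + 3

Computing the first terms: c_1 = 9, c_2 = -9, c_3 = 27. This suggests c_N = -3(-2)^N + 3.
Base step (N = 1): the formula gives 9 = 9 = c_1.
Inductive step: suppose the statement holds for some j ≥ 1, so c_j = -3(-2)^j + 3.
Then c_{j+1} = -2·c_j + 9 = -2·(-3(-2)^j + 3) + 9 = -3(-2)^(j + 1) + 3,
which is the claimed formula at N = j+1.
By induction, the statement is established for all N ≥ 1.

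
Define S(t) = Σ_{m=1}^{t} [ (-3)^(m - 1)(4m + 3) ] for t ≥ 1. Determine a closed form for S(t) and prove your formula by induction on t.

We claim S(t) = -(-3)^t(t + 1) + 1 for all t ≥ 1.
For the base case t = 1: S(1) = 7, and the closed form gives 7. They agree.
Inductive step: suppose the statement holds for some m ≥ 1, so S(m) = -(-3)^m(m + 1) + 1.
Then S(m+1) = S(m) + ((-3)^m(4m + 7)) = (-(-3)^m(m + 1) + 1) + ((-3)^m(4m + 7)).
Simplifying, S(m+1) = 3(-3)^m·m + 6(-3)^m + 1 = -(-3)^(m+1)((m+1) + 1) + 1,
which is the closed form with t = m+1.
Hence, by induction on t, the claim holds for every t ≥ 1.

S(t) = -(-3)^t(t + 1) + 1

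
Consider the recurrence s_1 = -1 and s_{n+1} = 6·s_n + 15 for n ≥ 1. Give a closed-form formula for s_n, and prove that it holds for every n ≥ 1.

s_n = 2·6^(n - 1) - 3

Computing the first terms: s_1 = -1, s_2 = 9, s_3 = 69. This suggests s_n = 2·6^(n - 1) - 3.
When n = 1: the formula gives -1 = -1 = s_1.
For the inductive step, assume it holds for an arbitrary i ≥ 1, so s_i = 2·6^(i - 1) - 3.
Then s_{i+1} = 6·s_i + 15 = 6·(2·6^(i - 1) - 3) + 15 = 2·6^i - 3 = 2·6^((i+1) - 1) - 3,
which is the claimed formula at n = i+1.
By induction, the statement is established for all n ≥ 1.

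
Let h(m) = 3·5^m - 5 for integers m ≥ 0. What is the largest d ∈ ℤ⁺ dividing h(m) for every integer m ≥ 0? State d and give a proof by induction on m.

d = 2

Computing the first values: h(0) = -2 and h(1) = 10; gcd(-2, 10) = 2, so d ≤ 2.
We prove 2 | 3·5^m - 5 for all m ≥ 0 by induction on m.
For the base case m = 0: h(0) = -2 = 2·(-1), so 2 | h(0).
Inductive step: assume the claim holds for m = i, i.e. 2 | h(i). Then
h(i+1) = 3·5^(i+1) - 5 = 5·(3·5^i - 5) + 20 = 5·h(i) + 20. The first term is divisible by 2 by the inductive hypothesis, and 20 is divisible by 2. Hence 2 | h(i+1).
Hence, by induction on m, the claim holds for every m ≥ 0.
Therefore the largest such d is 2.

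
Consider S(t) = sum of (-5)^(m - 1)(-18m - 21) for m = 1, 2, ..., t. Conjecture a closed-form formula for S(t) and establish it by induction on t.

S(t) = (-5)^t(3t + 4) - 4

We claim S(t) = (-5)^t(3t + 4) - 4 for all t ≥ 1.
For the base case t = 1: S(1) = -39, and the closed form gives -39. They agree.
For the inductive step, assume it holds for an arbitrary m ≥ 1, so S(m) = (-5)^m(3m + 4) - 4.
Then S(m+1) = S(m) + ((-5)^m(-18m - 39)) = ((-5)^m(3m + 4) - 4) + ((-5)^m(-18m - 39)).
Simplifying, S(m+1) = -15(-5)^m·m - 35(-5)^m - 4 = (-5)^(m+1)(3(m+1) + 4) - 4,
which is the closed form with t = m+1.
Hence, by induction on t, the claim holds for every t ≥ 1.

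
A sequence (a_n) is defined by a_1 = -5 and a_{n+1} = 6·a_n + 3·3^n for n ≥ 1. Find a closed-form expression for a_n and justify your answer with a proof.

Computing the first terms: a_1 = -5, a_2 = -21, a_3 = -99. This suggests a_n = -3^n - 2·6^(n - 1).
Base step (n = 1): the formula gives -5 = -5 = a_1.
For the inductive step, assume it holds for an arbitrary j ≥ 1, so a_j = -3^j - 2·6^(j - 1).
Then a_{j+1} = 6·a_j + 3·3^j = 6·(-3^j - 2·6^(j - 1)) + 3·3^j = -3^(j + 1) - 2·6^j = -3^(j+1) - 2·6^((j+1) - 1),
which is the claimed formula at n = j+1.
By induction, the statement is established for all n ≥ 1.

a_n = -3^n - 2·6^(n - 1)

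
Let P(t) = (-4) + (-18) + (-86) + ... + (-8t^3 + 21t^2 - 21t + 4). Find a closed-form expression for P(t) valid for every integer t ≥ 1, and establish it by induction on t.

P(t) = -t(2t^3 - 3t^2 + 2t + 3)

We claim P(t) = -t(2t^3 - 3t^2 + 2t + 3) for all t ≥ 1.
When t = 1: P(1) = -4, and the closed form gives -4. They agree.
For the inductive step, assume it holds for an arbitrary j ≥ 1, so P(j) = j(-2j^3 + 3j^2 - 2j - 3).
Then P(j+1) = P(j) + (-8j^3 - 3j^2 - 3j - 4) = (j(-2j^3 + 3j^2 - 2j - 3)) + (-8j^3 - 3j^2 - 3j - 4).
Simplifying, P(j+1) = -(j + 1)(2j^3 + 3j^2 + 2j + 4) = -(j+1)(2(j+1)^3 - 3(j+1)^2 + 2(j+1) + 3),
which is the closed form with t = j+1.
Hence, by induction on t, the claim holds for every t ≥ 1.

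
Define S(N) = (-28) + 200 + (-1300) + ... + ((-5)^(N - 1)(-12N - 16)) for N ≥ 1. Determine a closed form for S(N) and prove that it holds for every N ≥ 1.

We claim S(N) = (-5)^N(2N + 3) - 3 for all N ≥ 1.
Base step (N = 1): S(1) = -28, and the closed form gives -28. They agree.
For the inductive step, assume it holds for an arbitrary j ≥ 1, so S(j) = (-5)^j(2j + 3) - 3.
Then S(j+1) = S(j) + ((-5)^j(-12j - 28)) = ((-5)^j(2j + 3) - 3) + ((-5)^j(-12j - 28)).
Simplifying, S(j+1) = -10(-5)^j·j - 25(-5)^j - 3 = (-5)^(j+1)(2(j+1) + 3) - 3,
which is the closed form with N = j+1.
By the principle of mathematical induction, the result holds for all N ≥ 1.

S(N) = (-5)^N(2N + 3) - 3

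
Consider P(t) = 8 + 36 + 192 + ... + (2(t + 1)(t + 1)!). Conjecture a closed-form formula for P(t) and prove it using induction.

We claim P(t) = 2(t + 2)! - 4 for all t ≥ 1.
For the base case t = 1: P(1) = 8, and the closed form gives 8. They agree.
Inductive step: suppose the statement holds for some m ≥ 1, so P(m) = 2(m + 2)! - 4.
Then P(m+1) = P(m) + (2(m + 2)(m + 2)!) = (2(m + 2)! - 4) + (2(m + 2)(m + 2)!).
Simplifying, P(m+1) = 2((m+1) + 2)! - 4,
which is the closed form with t = m+1.
Hence, by induction on t, the claim holds for every t ≥ 1.

P(t) = 2(t + 2)! - 4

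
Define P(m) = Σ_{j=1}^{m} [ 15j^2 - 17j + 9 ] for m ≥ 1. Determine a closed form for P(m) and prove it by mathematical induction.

We claim P(m) = m(5m^2 - m + 3) for all m ≥ 1.
Base step (m = 1): P(1) = 7, and the closed form gives 7. They agree.
For the inductive step, assume it holds for an arbitrary j ≥ 1, so P(j) = j(5j^2 - j + 3).
Then P(j+1) = P(j) + (15j^2 + 13j + 7) = (j(5j^2 - j + 3)) + (15j^2 + 13j + 7).
Simplifying, P(j+1) = (j + 1)(5j^2 + 9j + 7) = (j+1)(5(j+1)^2 - (j+1) + 3),
which is the closed form with m = j+1.
By induction, the statement is established for all m ≥ 1.

P(m) = m(5m^2 - m + 3)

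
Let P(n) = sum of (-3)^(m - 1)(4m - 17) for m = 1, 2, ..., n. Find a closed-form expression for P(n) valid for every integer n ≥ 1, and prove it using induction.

We claim P(n) = (-3)^n(-n + 4) - 4 for all n ≥ 1.
Base step (n = 1): P(1) = -13, and the closed form gives -13. They agree.
Inductive step: suppose the statement holds for some m ≥ 1, so P(m) = (-3)^m(-m + 4) - 4.
Then P(m+1) = P(m) + ((-3)^m(4m - 13)) = ((-3)^m(-m + 4) - 4) + ((-3)^m(4m - 13)).
Simplifying, P(m+1) = 3(-3)^m·m - 9(-3)^m - 4 = (-3)^(m+1)(-(m+1) + 4) - 4,
which is the closed form with n = m+1.
By the principle of mathematical induction, the result holds for all n ≥ 1.

P(n) = (-3)^n(-n + 4) - 4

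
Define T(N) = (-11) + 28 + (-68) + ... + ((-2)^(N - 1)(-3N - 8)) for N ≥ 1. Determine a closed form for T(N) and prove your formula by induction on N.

We claim T(N) = (-2)^N(N + 3) - 3 for all N ≥ 1.
When N = 1: T(1) = -11, and the closed form gives -11. They agree.
For the inductive step, assume it holds for an arbitrary p ≥ 1, so T(p) = (-2)^p(p + 3) - 3.
Then T(p+1) = T(p) + ((-2)^p(-3p - 11)) = ((-2)^p(p + 3) - 3) + ((-2)^p(-3p - 11)).
Simplifying, T(p+1) = -2(-2)^p·p - 8(-2)^p - 3 = (-2)^(p+1)((p+1) + 3) - 3,
which is the closed form with N = p+1.
By induction, the statement is established for all N ≥ 1.

T(N) = (-2)^N(N + 3) - 3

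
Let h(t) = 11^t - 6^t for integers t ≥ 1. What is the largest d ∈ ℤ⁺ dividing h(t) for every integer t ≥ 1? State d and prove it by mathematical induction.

Computing the first values: h(1) = 5 and h(2) = 85; gcd(5, 85) = 5, so d ≤ 5.
We prove 5 | 11^t - 6^t for all t ≥ 1 by induction on t.
When t = 1: h(1) = 5 = 5·(1), so 5 | h(1).
For the inductive step, assume it holds for an arbitrary r ≥ 1, i.e. 5 | h(r). Then
11^{r+1} − 6^{r+1} = 11·11^r − 6·6^r = 11·(11^r − 6^r) + (5)·6^r. The first term is divisible by 5 by the inductive hypothesis, and the second term (5)·6^r is divisible by 5 since 5 | 5. Hence 5 | h(r+1).
By the principle of mathematical induction, the result holds for all t ≥ 1.
Therefore the largest such d is 5.

d = 5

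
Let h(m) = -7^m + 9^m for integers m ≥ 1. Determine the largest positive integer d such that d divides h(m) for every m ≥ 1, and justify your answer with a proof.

Computing the first values: h(1) = 2 and h(2) = 32; gcd(2, 32) = 2, so d ≤ 2.
We prove 2 | -7^m + 9^m for all m ≥ 1 by induction on m.
Base case (m = 1): h(1) = 2 = 2·(1), so 2 | h(1).
Inductive step: suppose the statement holds for some p ≥ 1, i.e. 2 | h(p). Then
9^{p+1} − 7^{p+1} = 9·9^p − 7·7^p = 9·(9^p − 7^p) + (2)·7^p. The first term is divisible by 2 by the inductive hypothesis, and the second term (2)·7^p is divisible by 2 since 2 | 2. Hence 2 | h(p+1).
This completes the induction.
Therefore the largest such d is 2.

d = 2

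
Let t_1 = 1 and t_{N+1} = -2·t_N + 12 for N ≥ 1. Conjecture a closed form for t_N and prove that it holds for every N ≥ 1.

Computing the first terms: t_1 = 1, t_2 = 10, t_3 = -8. This suggests t_N = -3(-2)^(N - 1) + 4.
For the base case N = 1: the formula gives 1 = 1 = t_1.
Inductive step: assume the claim holds for N = p, so t_p = -3(-2)^(p - 1) + 4.
Then t_{p+1} = -2·t_p + 12 = -2·(-3(-2)^(p - 1) + 4) + 12 = -3(-2)^p + 4 = -3(-2)^((p+1) - 1) + 4,
which is the claimed formula at N = p+1.
By induction, the statement is established for all N ≥ 1.

t_N = -3(-2)^(N - 1) + 4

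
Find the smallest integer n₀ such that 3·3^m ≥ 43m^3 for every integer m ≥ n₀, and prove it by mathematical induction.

n₀ = 9

At m = 8: 19683 < 22016, so the inequality fails and n₀ ≥ 9. We prove 3·3^m ≥ 43m^3 for all m ≥ 9.
When m = 9: 3·3^m = 59049 and 43m^3 = 31347, so 59049 ≥ 31347.
Suppose the result is true for m = p, so 3·3^p ≥ 43p^3.
Then 3·3^(p + 1) = 3·(3·3^p) ≥ 3·(43p^3).
Also, for p ≥ 9 we have 3·(43p^3) ≥ 43(p+1)^3, since 3 ≥ (1 + 1/p)^3 for all p ≥ 9.
Combining, 3·3^(p + 1) ≥ 43(p+1)^3.
This completes the induction.
Hence the smallest such n₀ is 9.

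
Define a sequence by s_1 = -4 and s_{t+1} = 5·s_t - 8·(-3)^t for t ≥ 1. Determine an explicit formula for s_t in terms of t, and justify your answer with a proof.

s_t = (-3)^t - 5^(t - 1)

Computing the first terms: s_1 = -4, s_2 = 4, s_3 = -52. This suggests s_t = (-3)^t - 5^(t - 1).
When t = 1: the formula gives -4 = -4 = s_1.
For the inductive step, assume it holds for an arbitrary j ≥ 1, so s_j = (-3)^j - 5^(j - 1).
Then s_{j+1} = 5·s_j - 8·(-3)^j = 5·((-3)^j - 5^(j - 1)) - 8·(-3)^j = (-3)^(j + 1) - 5^j = (-3)^(j+1) - 5^((j+1) - 1),
which is the claimed formula at t = j+1.
By induction, the statement is established for all t ≥ 1.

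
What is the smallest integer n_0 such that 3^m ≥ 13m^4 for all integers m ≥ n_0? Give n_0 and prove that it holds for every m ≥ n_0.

n_0 = 12

At m = 11: 177147 < 190333, so the inequality fails and n_0 ≥ 12. We prove 3^m ≥ 13m^4 for all m ≥ 12.
Base case (m = 12): 3^m = 531441 and 13m^4 = 269568, so 531441 ≥ 269568.
Inductive step: suppose the statement holds for some i ≥ 12, so 3^i ≥ 13i^4.
Then 3^(i + 1) = 3·(3^i) ≥ 3·(13i^4).
Also, for i ≥ 12 we have 3·(13i^4) ≥ 13(i+1)^4, since 3 ≥ (1 + 1/i)^4 for all i ≥ 12.
Combining, 3^(i + 1) ≥ 13(i+1)^4.
Hence, by induction on m, the claim holds for every m ≥ 12.
Hence the smallest such n_0 is 12.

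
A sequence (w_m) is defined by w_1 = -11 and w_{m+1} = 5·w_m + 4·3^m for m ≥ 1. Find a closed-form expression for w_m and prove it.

Computing the first terms: w_1 = -11, w_2 = -43, w_3 = -179. This suggests w_m = -2·3^m - 5^m.
Base case (m = 1): the formula gives -11 = -11 = w_1.
Inductive step: suppose the statement holds for some p ≥ 1, so w_p = -2·3^p - 5^p.
Then w_{p+1} = 5·w_p + 4·3^p = 5·(-2·3^p - 5^p) + 4·3^p = -2·3^(p + 1) - 5^(p + 1),
which is the claimed formula at m = p+1.
By induction, the statement is established for all m ≥ 1.

w_m = -2·3^m - 5^m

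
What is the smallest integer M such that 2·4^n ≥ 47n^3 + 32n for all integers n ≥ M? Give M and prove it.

At n = 6: 8192 < 10344, so the inequality fails and M ≥ 7. We prove 2·4^n ≥ 47n^3 + 32n for all n ≥ 7.
For the base case n = 7: 2·4^n = 32768 and 47n^3 + 32n = 16345, so 32768 ≥ 16345.
Inductive step: suppose the statement holds for some m ≥ 7, so 2·4^m ≥ 47m^3 + 32m.
Then 2·4^(m + 1) = 4·(2·4^m) ≥ 4·(47m^3 + 32m).
Also, for m ≥ 7 we have 4·(47m^3 + 32m) ≥ 47(m+1)^3 + 32(m+1), since 4·(47m^3 + 32m) − (47(m+1)^3 + 32(m+1)) = 141m^3 - 141m^2 - 45m - 79, which is nonnegative for all m ≥ 7.
Combining, 2·4^(m + 1) ≥ 47(m+1)^3 + 32(m+1).
Hence, by induction on n, the claim holds for every n ≥ 7.
Hence the smallest such M is 7.

M = 7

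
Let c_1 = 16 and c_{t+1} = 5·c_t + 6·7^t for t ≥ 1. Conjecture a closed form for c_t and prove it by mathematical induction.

Computing the first terms: c_1 = 16, c_2 = 122, c_3 = 904. This suggests c_t = -5^t + 3·7^t.
Base step (t = 1): the formula gives 16 = 16 = c_1.
Suppose the result is true for t = k, so c_k = -5^k + 3·7^k.
Then c_{k+1} = 5·c_k + 6·7^k = 5·(-5^k + 3·7^k) + 6·7^k = -5^(k + 1) + 3·7^(k + 1),
which is the claimed formula at t = k+1.
By induction, the statement is established for all t ≥ 1.

c_t = -5^t + 3·7^t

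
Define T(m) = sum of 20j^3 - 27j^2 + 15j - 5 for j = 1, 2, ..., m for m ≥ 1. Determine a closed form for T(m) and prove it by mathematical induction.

T(m) = m(5m^3 + m^2 - m - 2)

We claim T(m) = m(5m^3 + m^2 - m - 2) for all m ≥ 1.
Base case (m = 1): T(1) = 3, and the closed form gives 3. They agree.
Inductive step: assume the claim holds for m = j, so T(j) = j(5j^3 + j^2 - j - 2).
Then T(j+1) = T(j) + (20j^3 + 33j^2 + 21j + 3) = (j(5j^3 + j^2 - j - 2)) + (20j^3 + 33j^2 + 21j + 3).
Simplifying, T(j+1) = (j + 1)(5j^3 + 16j^2 + 16j + 3) = (j+1)(5(j+1)^3 + (j+1)^2 - (j+1) - 2),
which is the closed form with m = j+1.
Hence, by induction on m, the claim holds for every m ≥ 1.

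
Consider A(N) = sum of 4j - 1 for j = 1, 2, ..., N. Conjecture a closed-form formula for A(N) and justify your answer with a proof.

A(N) = N(2N + 1)

We claim A(N) = N(2N + 1) for all N ≥ 1.
Base step (N = 1): A(1) = 3, and the closed form gives 3. They agree.
Suppose the result is true for N = j, so A(j) = j(2j + 1).
Then A(j+1) = A(j) + (4j + 3) = (j(2j + 1)) + (4j + 3).
Simplifying, A(j+1) = (j + 1)(2j + 3) = (j+1)(2(j+1) + 1),
which is the closed form with N = j+1.
This completes the induction.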